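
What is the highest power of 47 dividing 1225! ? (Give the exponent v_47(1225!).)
v_47(1225!) = 26

Legendre's formula: v_p(n!) = Σ_{k ≥ 1} ⌊n / p^k⌋. For p = 47, n = 1225, the terms are:
  ⌊1225/47^1⌋ = ⌊1225/47⌋ = 26
(the next term ⌊1225/47^2⌋ = 0, terminating the sum). Summing: v_47(1225!) = 26 = 26.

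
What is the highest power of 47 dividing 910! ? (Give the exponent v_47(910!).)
v_47(910!) = 19

Legendre's formula: v_p(n!) = Σ_{k ≥ 1} ⌊n / p^k⌋. For p = 47, n = 910, the terms are:
  ⌊910/47^1⌋ = ⌊910/47⌋ = 19
(the next term ⌊910/47^2⌋ = 0, terminating the sum). Summing: v_47(910!) = 19 = 19.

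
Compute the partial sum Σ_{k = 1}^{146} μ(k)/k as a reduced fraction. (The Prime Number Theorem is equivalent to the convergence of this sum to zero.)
Σ μ(k)/k = 66670440746206079837278951558338834430808994180477323/3338215550199730022503077710549980019122111551066811030

Values of μ(k) for 1 ≤ k ≤ 146: μ(1) = 1, μ(2) = -1, μ(3) = -1, μ(5) = -1, μ(6) = 1, μ(7) = -1, μ(10) = 1, μ(11) = -1, μ(13) = -1, μ(14) = 1, μ(15) = 1, μ(17) = -1, μ(19) = -1, μ(21) = 1, μ(22) = 1, μ(23) = -1, μ(26) = 1, μ(29) = -1, μ(30) = -1, μ(31) = -1, μ(33) = 1, μ(34) = 1, μ(35) = 1, μ(37) = -1, μ(38) = 1, μ(39) = 1, μ(41) = -1, μ(42) = -1, μ(43) = -1, μ(46) = 1, μ(47) = -1, μ(51) = 1, μ(53) = -1, μ(55) = 1, μ(57) = 1, μ(58) = 1, μ(59) = -1, μ(61) = -1, μ(62) = 1, μ(65) = 1, μ(66) = -1, μ(67) = -1, μ(69) = 1, μ(70) = -1, μ(71) = -1, μ(73) = -1, μ(74) = 1, μ(77) = 1, μ(78) = -1, μ(79) = -1, μ(82) = 1, μ(83) = -1, μ(85) = 1, μ(86) = 1, μ(87) = 1, μ(89) = -1, μ(91) = 1, μ(93) = 1, μ(94) = 1, μ(95) = 1, μ(97) = -1, μ(101) = -1, μ(102) = -1, μ(103) = -1, μ(105) = -1, μ(106) = 1, μ(107) = -1, μ(109) = -1, μ(110) = -1, μ(111) = 1, μ(113) = -1, μ(114) = -1, μ(115) = 1, μ(118) = 1, μ(119) = 1, μ(122) = 1, μ(123) = 1, μ(127) = -1, μ(129) = 1, μ(130) = -1, μ(131) = -1, μ(133) = 1, μ(134) = 1, μ(137) = -1, μ(138) = -1, μ(139) = -1, μ(141) = 1, μ(142) = 1, μ(143) = 1, μ(145) = 1, μ(146) = 1, with μ = 0 on non-squarefree integers. Summing μ(k)/k for k where μ(k) ≠ 0 gives 66670440746206079837278951558338834430808994180477323/3338215550199730022503077710549980019122111551066811030 ≈ 0.0200. (PNT ⟺ this sum → 0 as n → ∞.)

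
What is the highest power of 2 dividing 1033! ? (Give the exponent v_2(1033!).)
v_2(1033!) = 1030

Legendre's formula: v_p(n!) = Σ_{k ≥ 1} ⌊n / p^k⌋. For p = 2, n = 1033, the terms are:
  ⌊1033/2^1⌋ = ⌊1033/2⌋ = 516
  ⌊1033/2^2⌋ = ⌊1033/4⌋ = 258
  ⌊1033/2^3⌋ = ⌊1033/8⌋ = 129
  ⌊1033/2^4⌋ = ⌊1033/16⌋ = 64
  ⌊1033/2^5⌋ = ⌊1033/32⌋ = 32
  ⌊1033/2^6⌋ = ⌊1033/64⌋ = 16
  ⌊1033/2^7⌋ = ⌊1033/128⌋ = 8
  ⌊1033/2^8⌋ = ⌊1033/256⌋ = 4
  ⌊1033/2^9⌋ = ⌊1033/512⌋ = 2
  ⌊1033/2^10⌋ = ⌊1033/1024⌋ = 1
(the next term ⌊1033/2^11⌋ = 0, terminating the sum). Summing: v_2(1033!) = 516 + 258 + 129 + 64 + 32 + 16 + 8 + 4 + 2 + 1 = 1030.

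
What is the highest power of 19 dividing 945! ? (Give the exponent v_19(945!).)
v_19(945!) = 51

Legendre's formula: v_p(n!) = Σ_{k ≥ 1} ⌊n / p^k⌋. For p = 19, n = 945, the terms are:
  ⌊945/19^1⌋ = ⌊945/19⌋ = 49
  ⌊945/19^2⌋ = ⌊945/361⌋ = 2
(the next term ⌊945/19^3⌋ = 0, terminating the sum). Summing: v_19(945!) = 49 + 2 = 51.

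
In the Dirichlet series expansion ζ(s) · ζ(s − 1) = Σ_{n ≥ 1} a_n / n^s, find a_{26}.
σ(26) = 42

In the product (Σ m^0/m^s)(Σ k / k^s) = Σ (Σ_{d | n} d) / n^s, the coefficient of 1/n^s is σ(n) = Σ_{d | n} d. For n = 26, divisors are [1, 2, 13, 26]; summing: σ(26) = 42.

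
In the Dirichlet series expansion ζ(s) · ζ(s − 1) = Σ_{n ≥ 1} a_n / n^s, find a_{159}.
σ(159) = 216

In the product (Σ m^0/m^s)(Σ k / k^s) = Σ (Σ_{d | n} d) / n^s, the coefficient of 1/n^s is σ(n) = Σ_{d | n} d. For n = 159, divisors are [1, 3, 53, 159]; summing: σ(159) = 216.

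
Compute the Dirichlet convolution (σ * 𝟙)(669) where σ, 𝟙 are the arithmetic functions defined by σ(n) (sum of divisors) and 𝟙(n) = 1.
(σ * 𝟙)(669) = 1125

Divisors of 669: [1, 3, 223, 669]. For each d | 669:
  d = 1: σ(1) · 𝟙(669/1) = 1 · 1 = 1
  d = 3: σ(3) · 𝟙(669/3) = 4 · 1 = 4
  d = 223: σ(223) · 𝟙(669/223) = 224 · 1 = 224
  d = 669: σ(669) · 𝟙(669/669) = 896 · 1 = 896
Summing: (σ * 𝟙)(669) = 1 + 4 + 224 + 896 = 1125.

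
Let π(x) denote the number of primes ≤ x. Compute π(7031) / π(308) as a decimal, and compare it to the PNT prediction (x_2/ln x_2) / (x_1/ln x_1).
π(7031)/π(308) = 904/63 ≈ 14.3492;  PNT prediction ≈ 14.7669.

π(308) = 63 and π(7031) = 904, so π(7031)/π(308) ≈ 14.3492. The PNT-predicted ratio is (7031/ln(7031)) / (308/ln(308)) ≈ 14.7669. The two agree to within a few percent, as expected.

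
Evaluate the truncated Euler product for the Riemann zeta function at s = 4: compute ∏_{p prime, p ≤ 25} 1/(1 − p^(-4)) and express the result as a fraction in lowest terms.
∏ = 179711034607426083154393/166042662475294310400000

The primes p ≤ 25 are [2, 3, 5, 7, 11, 13, 17, 19, 23]. For each prime, (1 − 1/p^4)^(-1) = p^4 / (p^4 − 1). The product is (1 − 1/2^4)^(-1), (1 − 1/3^4)^(-1), (1 − 1/5^4)^(-1), (1 − 1/7^4)^(-1), (1 − 1/11^4)^(-1), (1 − 1/13^4)^(-1), (1 − 1/17^4)^(-1), (1 − 1/19^4)^(-1), (1 − 1/23^4)^(-1) = ∏ p^4 / (p^4 − 1) = 179711034607426083154393/166042662475294310400000.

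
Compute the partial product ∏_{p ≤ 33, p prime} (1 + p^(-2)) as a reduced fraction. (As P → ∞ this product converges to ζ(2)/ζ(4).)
∏ = 7292191856800000/4827887490090357

The primes p ≤ 33 are [2, 3, 5, 7, 11, 13, 17, 19, 23, 29, 31]. For each, (1 + 1/p^2) = (p^2 + 1)/p^2. Multiplying these fractions over p ∈ [2, 3, 5, 7, 11, 13, 17, 19, 23, 29, 31] gives 7292191856800000/4827887490090357. (In the limit P → ∞ this tends to ζ(2)/ζ(4).)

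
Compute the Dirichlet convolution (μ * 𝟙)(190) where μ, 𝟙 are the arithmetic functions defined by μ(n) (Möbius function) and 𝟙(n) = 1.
(μ * 𝟙)(190) = 0

Divisors of 190: [1, 2, 5, 10, 19, 38, 95, 190]. For each d | 190:
  d = 1: μ(1) · 𝟙(190/1) = 1 · 1 = 1
  d = 2: μ(2) · 𝟙(190/2) = -1 · 1 = -1
  d = 5: μ(5) · 𝟙(190/5) = -1 · 1 = -1
  d = 10: μ(10) · 𝟙(190/10) = 1 · 1 = 1
  d = 19: μ(19) · 𝟙(190/19) = -1 · 1 = -1
  d = 38: μ(38) · 𝟙(190/38) = 1 · 1 = 1
  d = 95: μ(95) · 𝟙(190/95) = 1 · 1 = 1
  d = 190: μ(190) · 𝟙(190/190) = -1 · 1 = -1
Summing: (μ * 𝟙)(190) = 1 + -1 + -1 + 1 + -1 + 1 + 1 + -1 = 0.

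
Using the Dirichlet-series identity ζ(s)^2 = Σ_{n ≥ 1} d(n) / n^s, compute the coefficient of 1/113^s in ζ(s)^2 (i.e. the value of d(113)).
d(113) = 2

ζ(s)^2 = (Σ 1/m^s)(Σ 1/k^s). The coefficient of 1/n^s in the product is the number of ordered pairs (m, k) with mk = n, which equals d(n). For n = 113, divisors are [1, 113], so d(113) = 2.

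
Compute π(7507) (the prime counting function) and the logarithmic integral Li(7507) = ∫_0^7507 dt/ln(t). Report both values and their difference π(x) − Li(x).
π(7507) = 951;  Li(7507) ≈ 971.37;  π(x) − Li(x) ≈ -20.37.

Direct count of primes ≤ 7507 gives π(7507) = 951. Numerical evaluation of the logarithmic integral gives Li(7507) ≈ 971.37. The difference π(x) − Li(x) ≈ -20.37 is typically negative for small/moderate x (Li(x) overestimates), though Littlewood's theorem shows this sign changes infinitely often.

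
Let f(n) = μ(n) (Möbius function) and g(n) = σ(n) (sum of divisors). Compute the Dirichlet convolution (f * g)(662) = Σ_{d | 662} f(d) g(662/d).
(μ * σ)(662) = 662

Divisors of 662: [1, 2, 331, 662]. For each d | 662:
  d = 1: μ(1) · σ(662/1) = 1 · 996 = 996
  d = 2: μ(2) · σ(662/2) = -1 · 332 = -332
  d = 331: μ(331) · σ(662/331) = -1 · 3 = -3
  d = 662: μ(662) · σ(662/662) = 1 · 1 = 1
Summing: (μ * σ)(662) = 996 + -332 + -3 + 1 = 662.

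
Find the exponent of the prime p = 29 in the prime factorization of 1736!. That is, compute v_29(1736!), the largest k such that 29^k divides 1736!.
v_29(1736!) = 61

Legendre's formula: v_p(n!) = Σ_{k ≥ 1} ⌊n / p^k⌋. For p = 29, n = 1736, the terms are:
  ⌊1736/29^1⌋ = ⌊1736/29⌋ = 59
  ⌊1736/29^2⌋ = ⌊1736/841⌋ = 2
(the next term ⌊1736/29^3⌋ = 0, terminating the sum). Summing: v_29(1736!) = 59 + 2 = 61.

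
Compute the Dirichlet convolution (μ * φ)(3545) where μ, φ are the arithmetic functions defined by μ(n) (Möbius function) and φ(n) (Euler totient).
(μ * φ)(3545) = 2121

Divisors of 3545: [1, 5, 709, 3545]. For each d | 3545:
  d = 1: μ(1) · φ(3545/1) = 1 · 2832 = 2832
  d = 5: μ(5) · φ(3545/5) = -1 · 708 = -708
  d = 709: μ(709) · φ(3545/709) = -1 · 4 = -4
  d = 3545: μ(3545) · φ(3545/3545) = 1 · 1 = 1
Summing: (μ * φ)(3545) = 2832 + -708 + -4 + 1 = 2121.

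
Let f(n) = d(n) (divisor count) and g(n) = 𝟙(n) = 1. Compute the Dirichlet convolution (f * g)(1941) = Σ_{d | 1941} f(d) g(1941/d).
(d * 𝟙)(1941) = 9

Divisors of 1941: [1, 3, 647, 1941]. For each d | 1941:
  d = 1: d(1) · 𝟙(1941/1) = 1 · 1 = 1
  d = 3: d(3) · 𝟙(1941/3) = 2 · 1 = 2
  d = 647: d(647) · 𝟙(1941/647) = 2 · 1 = 2
  d = 1941: d(1941) · 𝟙(1941/1941) = 4 · 1 = 4
Summing: (d * 𝟙)(1941) = 1 + 2 + 2 + 4 = 9.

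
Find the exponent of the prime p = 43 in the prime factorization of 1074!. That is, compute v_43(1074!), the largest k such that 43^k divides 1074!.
v_43(1074!) = 24

Legendre's formula: v_p(n!) = Σ_{k ≥ 1} ⌊n / p^k⌋. For p = 43, n = 1074, the terms are:
  ⌊1074/43^1⌋ = ⌊1074/43⌋ = 24
(the next term ⌊1074/43^2⌋ = 0, terminating the sum). Summing: v_43(1074!) = 24 = 24.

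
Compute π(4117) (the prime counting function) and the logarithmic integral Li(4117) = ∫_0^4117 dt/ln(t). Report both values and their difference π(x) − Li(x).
π(4117) = 566;  Li(4117) ≈ 579.45;  π(x) − Li(x) ≈ -13.45.

Direct count of primes ≤ 4117 gives π(4117) = 566. Numerical evaluation of the logarithmic integral gives Li(4117) ≈ 579.45. The difference π(x) − Li(x) ≈ -13.45 is typically negative for small/moderate x (Li(x) overestimates), though Littlewood's theorem shows this sign changes infinitely often.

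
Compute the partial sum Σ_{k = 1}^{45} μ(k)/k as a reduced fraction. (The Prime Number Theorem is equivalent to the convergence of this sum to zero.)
Σ μ(k)/k = -137190436674212/6541380665835015

Values of μ(k) for 1 ≤ k ≤ 45: μ(1) = 1, μ(2) = -1, μ(3) = -1, μ(5) = -1, μ(6) = 1, μ(7) = -1, μ(10) = 1, μ(11) = -1, μ(13) = -1, μ(14) = 1, μ(15) = 1, μ(17) = -1, μ(19) = -1, μ(21) = 1, μ(22) = 1, μ(23) = -1, μ(26) = 1, μ(29) = -1, μ(30) = -1, μ(31) = -1, μ(33) = 1, μ(34) = 1, μ(35) = 1, μ(37) = -1, μ(38) = 1, μ(39) = 1, μ(41) = -1, μ(42) = -1, μ(43) = -1, with μ = 0 on non-squarefree integers. Summing μ(k)/k for k where μ(k) ≠ 0 gives -137190436674212/6541380665835015 ≈ -0.0210. (PNT ⟺ this sum → 0 as n → ∞.)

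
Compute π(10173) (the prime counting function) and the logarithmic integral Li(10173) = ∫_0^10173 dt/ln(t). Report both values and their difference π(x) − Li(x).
π(10173) = 1249;  Li(10173) ≈ 1264.90;  π(x) − Li(x) ≈ -15.90.

Direct count of primes ≤ 10173 gives π(10173) = 1249. Numerical evaluation of the logarithmic integral gives Li(10173) ≈ 1264.90. The difference π(x) − Li(x) ≈ -15.90 is typically negative for small/moderate x (Li(x) overestimates), though Littlewood's theorem shows this sign changes infinitely often.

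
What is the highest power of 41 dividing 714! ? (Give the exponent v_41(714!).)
v_41(714!) = 17

Legendre's formula: v_p(n!) = Σ_{k ≥ 1} ⌊n / p^k⌋. For p = 41, n = 714, the terms are:
  ⌊714/41^1⌋ = ⌊714/41⌋ = 17
(the next term ⌊714/41^2⌋ = 0, terminating the sum). Summing: v_41(714!) = 17 = 17.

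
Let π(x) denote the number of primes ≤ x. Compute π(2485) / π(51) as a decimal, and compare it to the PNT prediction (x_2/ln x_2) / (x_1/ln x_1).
π(2485)/π(51) = 367/15 ≈ 24.4667;  PNT prediction ≈ 24.5049.

π(51) = 15 and π(2485) = 367, so π(2485)/π(51) ≈ 24.4667. The PNT-predicted ratio is (2485/ln(2485)) / (51/ln(51)) ≈ 24.5049. The two agree to within a few percent, as expected.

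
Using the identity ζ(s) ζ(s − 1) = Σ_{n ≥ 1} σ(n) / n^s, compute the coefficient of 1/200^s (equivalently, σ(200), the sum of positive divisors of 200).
σ(200) = 465

In the product (Σ m^0/m^s)(Σ k / k^s) = Σ (Σ_{d | n} d) / n^s, the coefficient of 1/n^s is σ(n) = Σ_{d | n} d. For n = 200, divisors are [1, 2, 4, 5, 8, 10, 20, 25, 40, 50, 100, 200]; summing: σ(200) = 465.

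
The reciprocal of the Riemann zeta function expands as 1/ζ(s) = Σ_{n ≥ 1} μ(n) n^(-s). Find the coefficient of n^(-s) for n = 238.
μ(238) = -1

Factor n = 238 = 2 · 7 · 17. μ(n) = 0 if any exponent ≥ 2 (not squarefree); otherwise μ(n) = (−1)^{ω(n)} where ω(n) is the number of distinct prime factors. Applying: μ(238) = -1.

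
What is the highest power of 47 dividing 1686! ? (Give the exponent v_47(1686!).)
v_47(1686!) = 35

Legendre's formula: v_p(n!) = Σ_{k ≥ 1} ⌊n / p^k⌋. For p = 47, n = 1686, the terms are:
  ⌊1686/47^1⌋ = ⌊1686/47⌋ = 35
(the next term ⌊1686/47^2⌋ = 0, terminating the sum). Summing: v_47(1686!) = 35 = 35.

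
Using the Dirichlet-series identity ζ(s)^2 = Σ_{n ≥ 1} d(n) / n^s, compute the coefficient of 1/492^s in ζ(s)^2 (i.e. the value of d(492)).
d(492) = 12

ζ(s)^2 = (Σ 1/m^s)(Σ 1/k^s). The coefficient of 1/n^s in the product is the number of ordered pairs (m, k) with mk = n, which equals d(n). For n = 492, divisors are [1, 2, 3, 4, 6, 12, 41, 82, 123, 164, 246, 492], so d(492) = 12.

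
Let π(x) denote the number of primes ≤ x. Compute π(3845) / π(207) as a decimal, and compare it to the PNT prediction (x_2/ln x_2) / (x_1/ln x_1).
π(3845)/π(207) = 532/46 ≈ 11.5652;  PNT prediction ≈ 12.0000.

π(207) = 46 and π(3845) = 532, so π(3845)/π(207) ≈ 11.5652. The PNT-predicted ratio is (3845/ln(3845)) / (207/ln(207)) ≈ 12.0000. The two agree to within a few percent, as expected.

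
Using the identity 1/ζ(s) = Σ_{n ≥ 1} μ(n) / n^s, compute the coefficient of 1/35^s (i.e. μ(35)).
μ(35) = 1

Factor n = 35 = 5 · 7. μ(n) = 0 if any exponent ≥ 2 (not squarefree); otherwise μ(n) = (−1)^{ω(n)} where ω(n) is the number of distinct prime factors. Applying: μ(35) = 1.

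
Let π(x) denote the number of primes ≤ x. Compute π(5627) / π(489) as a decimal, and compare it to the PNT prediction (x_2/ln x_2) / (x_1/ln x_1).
π(5627)/π(489) = 739/93 ≈ 7.9462;  PNT prediction ≈ 8.2517.

π(489) = 93 and π(5627) = 739, so π(5627)/π(489) ≈ 7.9462. The PNT-predicted ratio is (5627/ln(5627)) / (489/ln(489)) ≈ 8.2517. The two agree to within a few percent, as expected.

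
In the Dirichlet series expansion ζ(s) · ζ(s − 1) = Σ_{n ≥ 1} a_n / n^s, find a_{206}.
σ(206) = 312

In the product (Σ m^0/m^s)(Σ k / k^s) = Σ (Σ_{d | n} d) / n^s, the coefficient of 1/n^s is σ(n) = Σ_{d | n} d. For n = 206, divisors are [1, 2, 103, 206]; summing: σ(206) = 312.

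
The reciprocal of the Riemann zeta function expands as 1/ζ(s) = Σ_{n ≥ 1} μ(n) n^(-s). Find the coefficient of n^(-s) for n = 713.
μ(713) = 1

Factor n = 713 = 23 · 31. μ(n) = 0 if any exponent ≥ 2 (not squarefree); otherwise μ(n) = (−1)^{ω(n)} where ω(n) is the number of distinct prime factors. Applying: μ(713) = 1.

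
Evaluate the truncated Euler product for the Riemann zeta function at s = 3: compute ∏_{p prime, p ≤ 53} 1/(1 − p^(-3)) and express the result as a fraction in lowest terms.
∏ = 16238292364256237331040396846411171054751/13509219810297755163480275884866445246464

The primes p ≤ 53 are [2, 3, 5, 7, 11, 13, 17, 19, 23, 29, 31, 37, 41, 43, 47, 53]. For each prime, (1 − 1/p^3)^(-1) = p^3 / (p^3 − 1). The product is (1 − 1/2^3)^(-1), (1 − 1/3^3)^(-1), (1 − 1/5^3)^(-1), (1 − 1/7^3)^(-1), (1 − 1/11^3)^(-1), (1 − 1/13^3)^(-1), (1 − 1/17^3)^(-1), (1 − 1/19^3)^(-1), (1 − 1/23^3)^(-1), (1 − 1/29^3)^(-1), (1 − 1/31^3)^(-1), (1 − 1/37^3)^(-1), (1 − 1/41^3)^(-1), (1 − 1/43^3)^(-1), (1 − 1/47^3)^(-1), (1 − 1/53^3)^(-1) = ∏ p^3 / (p^3 − 1) = 16238292364256237331040396846411171054751/13509219810297755163480275884866445246464.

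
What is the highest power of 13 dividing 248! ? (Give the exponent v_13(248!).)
v_13(248!) = 20

Legendre's formula: v_p(n!) = Σ_{k ≥ 1} ⌊n / p^k⌋. For p = 13, n = 248, the terms are:
  ⌊248/13^1⌋ = ⌊248/13⌋ = 19
  ⌊248/13^2⌋ = ⌊248/169⌋ = 1
(the next term ⌊248/13^3⌋ = 0, terminating the sum). Summing: v_13(248!) = 19 + 1 = 20.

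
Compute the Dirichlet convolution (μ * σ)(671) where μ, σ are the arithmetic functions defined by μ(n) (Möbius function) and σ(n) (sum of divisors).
(μ * σ)(671) = 671

Divisors of 671: [1, 11, 61, 671]. For each d | 671:
  d = 1: μ(1) · σ(671/1) = 1 · 744 = 744
  d = 11: μ(11) · σ(671/11) = -1 · 62 = -62
  d = 61: μ(61) · σ(671/61) = -1 · 12 = -12
  d = 671: μ(671) · σ(671/671) = 1 · 1 = 1
Summing: (μ * σ)(671) = 744 + -62 + -12 + 1 = 671.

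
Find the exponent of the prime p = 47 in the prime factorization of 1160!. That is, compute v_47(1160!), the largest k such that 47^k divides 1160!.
v_47(1160!) = 24

Legendre's formula: v_p(n!) = Σ_{k ≥ 1} ⌊n / p^k⌋. For p = 47, n = 1160, the terms are:
  ⌊1160/47^1⌋ = ⌊1160/47⌋ = 24
(the next term ⌊1160/47^2⌋ = 0, terminating the sum). Summing: v_47(1160!) = 24 = 24.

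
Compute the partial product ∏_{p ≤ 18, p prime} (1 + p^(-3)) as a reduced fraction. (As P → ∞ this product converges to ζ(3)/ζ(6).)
∏ = 163156871808/138140663375

The primes p ≤ 18 are [2, 3, 5, 7, 11, 13, 17]. For each, (1 + 1/p^3) = (p^3 + 1)/p^3. Multiplying these fractions over p ∈ [2, 3, 5, 7, 11, 13, 17] gives 163156871808/138140663375. (In the limit P → ∞ this tends to ζ(3)/ζ(6).)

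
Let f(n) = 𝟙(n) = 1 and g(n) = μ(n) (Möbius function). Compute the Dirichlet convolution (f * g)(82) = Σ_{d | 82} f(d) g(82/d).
(𝟙 * μ)(82) = 0

Divisors of 82: [1, 2, 41, 82]. For each d | 82:
  d = 1: 𝟙(1) · μ(82/1) = 1 · 1 = 1
  d = 2: 𝟙(2) · μ(82/2) = 1 · -1 = -1
  d = 41: 𝟙(41) · μ(82/41) = 1 · -1 = -1
  d = 82: 𝟙(82) · μ(82/82) = 1 · 1 = 1
Summing: (𝟙 * μ)(82) = 1 + -1 + -1 + 1 = 0.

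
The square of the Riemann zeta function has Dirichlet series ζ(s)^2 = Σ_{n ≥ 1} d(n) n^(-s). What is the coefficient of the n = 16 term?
d(16) = 5

ζ(s)^2 = (Σ 1/m^s)(Σ 1/k^s). The coefficient of 1/n^s in the product is the number of ordered pairs (m, k) with mk = n, which equals d(n). For n = 16, divisors are [1, 2, 4, 8, 16], so d(16) = 5.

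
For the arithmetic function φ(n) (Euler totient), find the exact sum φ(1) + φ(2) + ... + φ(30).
Σ_{n ≤ 30} φ(n) = 278

Compute φ(n) for each 1 ≤ n ≤ 30: φ(1) = 1, φ(2) = 1, φ(3) = 2, φ(4) = 2, φ(5) = 4, φ(6) = 2, φ(7) = 6, φ(8) = 4, φ(9) = 6, φ(10) = 4, φ(11) = 10, φ(12) = 4, φ(13) = 12, φ(14) = 6, φ(15) = 8, φ(16) = 8, φ(17) = 16, φ(18) = 6, φ(19) = 18, φ(20) = 8, φ(21) = 12, φ(22) = 10, φ(23) = 22, φ(24) = 8, φ(25) = 20, φ(26) = 12, φ(27) = 18, φ(28) = 12, φ(29) = 28, φ(30) = 8. Summing all 30 values: 278. (Average order: Σ_{n ≤ x} φ(n) ~ (3/π²) x². For x = 30, (3/π²)·30² ≈ 273.57.)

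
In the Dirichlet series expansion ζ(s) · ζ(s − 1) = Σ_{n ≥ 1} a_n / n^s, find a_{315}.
σ(315) = 624

In the product (Σ m^0/m^s)(Σ k / k^s) = Σ (Σ_{d | n} d) / n^s, the coefficient of 1/n^s is σ(n) = Σ_{d | n} d. For n = 315, divisors are [1, 3, 5, 7, 9, 15, 21, 35, 45, 63, 105, 315]; summing: σ(315) = 624.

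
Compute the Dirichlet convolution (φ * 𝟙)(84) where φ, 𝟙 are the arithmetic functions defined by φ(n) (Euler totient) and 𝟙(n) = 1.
(φ * 𝟙)(84) = 84

Divisors of 84: [1, 2, 3, 4, 6, 7, 12, 14, 21, 28, 42, 84]. For each d | 84:
  d = 1: φ(1) · 𝟙(84/1) = 1 · 1 = 1
  d = 2: φ(2) · 𝟙(84/2) = 1 · 1 = 1
  d = 3: φ(3) · 𝟙(84/3) = 2 · 1 = 2
  d = 4: φ(4) · 𝟙(84/4) = 2 · 1 = 2
  d = 6: φ(6) · 𝟙(84/6) = 2 · 1 = 2
  d = 7: φ(7) · 𝟙(84/7) = 6 · 1 = 6
  d = 12: φ(12) · 𝟙(84/12) = 4 · 1 = 4
  d = 14: φ(14) · 𝟙(84/14) = 6 · 1 = 6
  d = 21: φ(21) · 𝟙(84/21) = 12 · 1 = 12
  d = 28: φ(28) · 𝟙(84/28) = 12 · 1 = 12
  d = 42: φ(42) · 𝟙(84/42) = 12 · 1 = 12
  d = 84: φ(84) · 𝟙(84/84) = 24 · 1 = 24
Summing: (φ * 𝟙)(84) = 1 + 1 + 2 + 2 + 2 + 6 + 4 + 6 + 12 + 12 + 12 + 24 = 84.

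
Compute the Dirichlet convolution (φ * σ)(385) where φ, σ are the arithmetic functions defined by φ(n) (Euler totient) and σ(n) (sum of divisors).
(φ * σ)(385) = 3080

Divisors of 385: [1, 5, 7, 11, 35, 55, 77, 385]. For each d | 385:
  d = 1: φ(1) · σ(385/1) = 1 · 576 = 576
  d = 5: φ(5) · σ(385/5) = 4 · 96 = 384
  d = 7: φ(7) · σ(385/7) = 6 · 72 = 432
  d = 11: φ(11) · σ(385/11) = 10 · 48 = 480
  d = 35: φ(35) · σ(385/35) = 24 · 12 = 288
  d = 55: φ(55) · σ(385/55) = 40 · 8 = 320
  d = 77: φ(77) · σ(385/77) = 60 · 6 = 360
  d = 385: φ(385) · σ(385/385) = 240 · 1 = 240
Summing: (φ * σ)(385) = 576 + 384 + 432 + 480 + 288 + 320 + 360 + 240 = 3080.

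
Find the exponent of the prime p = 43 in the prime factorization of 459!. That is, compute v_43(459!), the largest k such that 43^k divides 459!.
v_43(459!) = 10

Legendre's formula: v_p(n!) = Σ_{k ≥ 1} ⌊n / p^k⌋. For p = 43, n = 459, the terms are:
  ⌊459/43^1⌋ = ⌊459/43⌋ = 10
(the next term ⌊459/43^2⌋ = 0, terminating the sum). Summing: v_43(459!) = 10 = 10.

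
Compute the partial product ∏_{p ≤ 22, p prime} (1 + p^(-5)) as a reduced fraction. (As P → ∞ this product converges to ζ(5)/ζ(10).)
∏ = 405833785877367637916288/391770333462674252324875

The primes p ≤ 22 are [2, 3, 5, 7, 11, 13, 17, 19]. For each, (1 + 1/p^5) = (p^5 + 1)/p^5. Multiplying these fractions over p ∈ [2, 3, 5, 7, 11, 13, 17, 19] gives 405833785877367637916288/391770333462674252324875. (In the limit P → ∞ this tends to ζ(5)/ζ(10).)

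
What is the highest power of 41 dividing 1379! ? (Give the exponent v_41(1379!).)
v_41(1379!) = 33

Legendre's formula: v_p(n!) = Σ_{k ≥ 1} ⌊n / p^k⌋. For p = 41, n = 1379, the terms are:
  ⌊1379/41^1⌋ = ⌊1379/41⌋ = 33
(the next term ⌊1379/41^2⌋ = 0, terminating the sum). Summing: v_41(1379!) = 33 = 33.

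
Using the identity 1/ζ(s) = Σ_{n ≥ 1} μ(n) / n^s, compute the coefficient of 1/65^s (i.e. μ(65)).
μ(65) = 1

Factor n = 65 = 5 · 13. μ(n) = 0 if any exponent ≥ 2 (not squarefree); otherwise μ(n) = (−1)^{ω(n)} where ω(n) is the number of distinct prime factors. Applying: μ(65) = 1.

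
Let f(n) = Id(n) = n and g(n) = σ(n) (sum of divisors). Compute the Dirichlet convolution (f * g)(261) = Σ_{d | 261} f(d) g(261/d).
(Id * σ)(261) = 2006

Divisors of 261: [1, 3, 9, 29, 87, 261]. For each d | 261:
  d = 1: Id(1) · σ(261/1) = 1 · 390 = 390
  d = 3: Id(3) · σ(261/3) = 3 · 120 = 360
  d = 9: Id(9) · σ(261/9) = 9 · 30 = 270
  d = 29: Id(29) · σ(261/29) = 29 · 13 = 377
  d = 87: Id(87) · σ(261/87) = 87 · 4 = 348
  d = 261: Id(261) · σ(261/261) = 261 · 1 = 261
Summing: (Id * σ)(261) = 390 + 360 + 270 + 377 + 348 + 261 = 2006.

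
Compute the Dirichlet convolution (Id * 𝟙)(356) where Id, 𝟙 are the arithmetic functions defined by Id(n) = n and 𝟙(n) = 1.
(Id * 𝟙)(356) = 630

Divisors of 356: [1, 2, 4, 89, 178, 356]. For each d | 356:
  d = 1: Id(1) · 𝟙(356/1) = 1 · 1 = 1
  d = 2: Id(2) · 𝟙(356/2) = 2 · 1 = 2
  d = 4: Id(4) · 𝟙(356/4) = 4 · 1 = 4
  d = 89: Id(89) · 𝟙(356/89) = 89 · 1 = 89
  d = 178: Id(178) · 𝟙(356/178) = 178 · 1 = 178
  d = 356: Id(356) · 𝟙(356/356) = 356 · 1 = 356
Summing: (Id * 𝟙)(356) = 1 + 2 + 4 + 89 + 178 + 356 = 630.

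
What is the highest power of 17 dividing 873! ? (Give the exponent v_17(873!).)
v_17(873!) = 54

Legendre's formula: v_p(n!) = Σ_{k ≥ 1} ⌊n / p^k⌋. For p = 17, n = 873, the terms are:
  ⌊873/17^1⌋ = ⌊873/17⌋ = 51
  ⌊873/17^2⌋ = ⌊873/289⌋ = 3
(the next term ⌊873/17^3⌋ = 0, terminating the sum). Summing: v_17(873!) = 51 + 3 = 54.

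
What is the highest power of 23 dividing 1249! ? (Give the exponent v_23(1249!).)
v_23(1249!) = 56

Legendre's formula: v_p(n!) = Σ_{k ≥ 1} ⌊n / p^k⌋. For p = 23, n = 1249, the terms are:
  ⌊1249/23^1⌋ = ⌊1249/23⌋ = 54
  ⌊1249/23^2⌋ = ⌊1249/529⌋ = 2
(the next term ⌊1249/23^3⌋ = 0, terminating the sum). Summing: v_23(1249!) = 54 + 2 = 56.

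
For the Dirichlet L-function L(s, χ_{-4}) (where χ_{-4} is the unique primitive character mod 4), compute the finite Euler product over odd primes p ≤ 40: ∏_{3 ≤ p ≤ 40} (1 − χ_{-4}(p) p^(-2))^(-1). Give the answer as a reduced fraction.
∏ = 136633422149134339/149104402366464000

The odd primes p ≤ 40 are [3, 5, 7, 11, 13, 17, 19, 23, 29, 31, 37]. For each, χ(p) = 1 if p ≡ 1 mod 4, χ(p) = −1 if p ≡ 3 mod 4. Taking (1 − χ(p)/p^2)^(-1) = p^2/(p^2 − χ(p)): (1 − (-1)/3^2)^(-1) · (1 − (1)/5^2)^(-1) · (1 − (-1)/7^2)^(-1) · (1 − (-1)/11^2)^(-1) · (1 − (1)/13^2)^(-1) · (1 − (1)/17^2)^(-1) · (1 − (-1)/19^2)^(-1) · (1 − (-1)/23^2)^(-1) · (1 − (1)/29^2)^(-1) · (1 − (-1)/31^2)^(-1) · (1 − (1)/37^2)^(-1) = 136633422149134339/149104402366464000.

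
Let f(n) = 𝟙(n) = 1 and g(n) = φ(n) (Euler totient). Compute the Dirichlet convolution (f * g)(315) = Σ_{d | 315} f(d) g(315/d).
(𝟙 * φ)(315) = 315

Divisors of 315: [1, 3, 5, 7, 9, 15, 21, 35, 45, 63, 105, 315]. For each d | 315:
  d = 1: 𝟙(1) · φ(315/1) = 1 · 144 = 144
  d = 3: 𝟙(3) · φ(315/3) = 1 · 48 = 48
  d = 5: 𝟙(5) · φ(315/5) = 1 · 36 = 36
  d = 7: 𝟙(7) · φ(315/7) = 1 · 24 = 24
  d = 9: 𝟙(9) · φ(315/9) = 1 · 24 = 24
  d = 15: 𝟙(15) · φ(315/15) = 1 · 12 = 12
  d = 21: 𝟙(21) · φ(315/21) = 1 · 8 = 8
  d = 35: 𝟙(35) · φ(315/35) = 1 · 6 = 6
  d = 45: 𝟙(45) · φ(315/45) = 1 · 6 = 6
  d = 63: 𝟙(63) · φ(315/63) = 1 · 4 = 4
  d = 105: 𝟙(105) · φ(315/105) = 1 · 2 = 2
  d = 315: 𝟙(315) · φ(315/315) = 1 · 1 = 1
Summing: (𝟙 * φ)(315) = 144 + 48 + 36 + 24 + 24 + 12 + 8 + 6 + 6 + 4 + 2 + 1 = 315.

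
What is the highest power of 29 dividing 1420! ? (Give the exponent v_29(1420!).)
v_29(1420!) = 49

Legendre's formula: v_p(n!) = Σ_{k ≥ 1} ⌊n / p^k⌋. For p = 29, n = 1420, the terms are:
  ⌊1420/29^1⌋ = ⌊1420/29⌋ = 48
  ⌊1420/29^2⌋ = ⌊1420/841⌋ = 1
(the next term ⌊1420/29^3⌋ = 0, terminating the sum). Summing: v_29(1420!) = 48 + 1 = 49.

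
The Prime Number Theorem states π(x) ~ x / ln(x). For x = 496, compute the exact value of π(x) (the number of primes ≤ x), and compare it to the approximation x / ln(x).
π(496) = 94;  x/ln(x) ≈ 79.92;  relative error ≈ 14.98%.

Directly count primes up to 496: π(496) = 94. The PNT approximation gives 496/ln(496) ≈ 496/6.20658 ≈ 79.92. Relative error (π(x) − x/ln(x)) / π(x) ≈ 14.98%; the approximation is known to undercount slightly (Li(x) is a better estimate).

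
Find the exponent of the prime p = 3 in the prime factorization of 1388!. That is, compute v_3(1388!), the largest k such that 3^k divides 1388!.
v_3(1388!) = 690

Legendre's formula: v_p(n!) = Σ_{k ≥ 1} ⌊n / p^k⌋. For p = 3, n = 1388, the terms are:
  ⌊1388/3^1⌋ = ⌊1388/3⌋ = 462
  ⌊1388/3^2⌋ = ⌊1388/9⌋ = 154
  ⌊1388/3^3⌋ = ⌊1388/27⌋ = 51
  ⌊1388/3^4⌋ = ⌊1388/81⌋ = 17
  ⌊1388/3^5⌋ = ⌊1388/243⌋ = 5
  ⌊1388/3^6⌋ = ⌊1388/729⌋ = 1
(the next term ⌊1388/3^7⌋ = 0, terminating the sum). Summing: v_3(1388!) = 462 + 154 + 51 + 17 + 5 + 1 = 690.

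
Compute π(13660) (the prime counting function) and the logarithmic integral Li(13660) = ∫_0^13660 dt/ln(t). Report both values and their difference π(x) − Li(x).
π(13660) = 1613;  Li(13660) ≈ 1636.60;  π(x) − Li(x) ≈ -23.60.

Direct count of primes ≤ 13660 gives π(13660) = 1613. Numerical evaluation of the logarithmic integral gives Li(13660) ≈ 1636.60. The difference π(x) − Li(x) ≈ -23.60 is typically negative for small/moderate x (Li(x) overestimates), though Littlewood's theorem shows this sign changes infinitely often.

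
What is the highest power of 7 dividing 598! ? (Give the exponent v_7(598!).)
v_7(598!) = 98

Legendre's formula: v_p(n!) = Σ_{k ≥ 1} ⌊n / p^k⌋. For p = 7, n = 598, the terms are:
  ⌊598/7^1⌋ = ⌊598/7⌋ = 85
  ⌊598/7^2⌋ = ⌊598/49⌋ = 12
  ⌊598/7^3⌋ = ⌊598/343⌋ = 1
(the next term ⌊598/7^4⌋ = 0, terminating the sum). Summing: v_7(598!) = 85 + 12 + 1 = 98.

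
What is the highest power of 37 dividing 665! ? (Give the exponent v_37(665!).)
v_37(665!) = 17

Legendre's formula: v_p(n!) = Σ_{k ≥ 1} ⌊n / p^k⌋. For p = 37, n = 665, the terms are:
  ⌊665/37^1⌋ = ⌊665/37⌋ = 17
(the next term ⌊665/37^2⌋ = 0, terminating the sum). Summing: v_37(665!) = 17 = 17.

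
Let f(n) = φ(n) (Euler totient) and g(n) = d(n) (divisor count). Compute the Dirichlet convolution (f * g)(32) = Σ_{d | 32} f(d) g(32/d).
(φ * d)(32) = 63

Divisors of 32: [1, 2, 4, 8, 16, 32]. For each d | 32:
  d = 1: φ(1) · d(32/1) = 1 · 6 = 6
  d = 2: φ(2) · d(32/2) = 1 · 5 = 5
  d = 4: φ(4) · d(32/4) = 2 · 4 = 8
  d = 8: φ(8) · d(32/8) = 4 · 3 = 12
  d = 16: φ(16) · d(32/16) = 8 · 2 = 16
  d = 32: φ(32) · d(32/32) = 16 · 1 = 16
Summing: (φ * d)(32) = 6 + 5 + 8 + 12 + 16 + 16 = 63.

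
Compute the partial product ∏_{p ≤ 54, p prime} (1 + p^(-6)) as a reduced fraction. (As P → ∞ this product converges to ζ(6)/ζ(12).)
∏ = 360549358903447598496102606972302575686854635195266223026920975630213276302501208168000000/354490140797970318435085924328566932610522860437094896232244152761372626351680260596056897

The primes p ≤ 54 are [2, 3, 5, 7, 11, 13, 17, 19, 23, 29, 31, 37, 41, 43, 47, 53]. For each, (1 + 1/p^6) = (p^6 + 1)/p^6. Multiplying these fractions over p ∈ [2, 3, 5, 7, 11, 13, 17, 19, 23, 29, 31, 37, 41, 43, 47, 53] gives 360549358903447598496102606972302575686854635195266223026920975630213276302501208168000000/354490140797970318435085924328566932610522860437094896232244152761372626351680260596056897. (In the limit P → ∞ this tends to ζ(6)/ζ(12).)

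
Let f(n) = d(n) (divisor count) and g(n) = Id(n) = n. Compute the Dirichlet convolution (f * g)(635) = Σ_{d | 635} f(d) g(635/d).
(d * Id)(635) = 903

Divisors of 635: [1, 5, 127, 635]. For each d | 635:
  d = 1: d(1) · Id(635/1) = 1 · 635 = 635
  d = 5: d(5) · Id(635/5) = 2 · 127 = 254
  d = 127: d(127) · Id(635/127) = 2 · 5 = 10
  d = 635: d(635) · Id(635/635) = 4 · 1 = 4
Summing: (d * Id)(635) = 635 + 254 + 10 + 4 = 903.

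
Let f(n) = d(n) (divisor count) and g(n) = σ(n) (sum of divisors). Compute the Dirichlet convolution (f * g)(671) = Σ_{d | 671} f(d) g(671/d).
(d * σ)(671) = 896

Divisors of 671: [1, 11, 61, 671]. For each d | 671:
  d = 1: d(1) · σ(671/1) = 1 · 744 = 744
  d = 11: d(11) · σ(671/11) = 2 · 62 = 124
  d = 61: d(61) · σ(671/61) = 2 · 12 = 24
  d = 671: d(671) · σ(671/671) = 4 · 1 = 4
Summing: (d * σ)(671) = 744 + 124 + 24 + 4 = 896.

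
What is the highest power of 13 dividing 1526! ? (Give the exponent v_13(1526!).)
v_13(1526!) = 126

Legendre's formula: v_p(n!) = Σ_{k ≥ 1} ⌊n / p^k⌋. For p = 13, n = 1526, the terms are:
  ⌊1526/13^1⌋ = ⌊1526/13⌋ = 117
  ⌊1526/13^2⌋ = ⌊1526/169⌋ = 9
(the next term ⌊1526/13^3⌋ = 0, terminating the sum). Summing: v_13(1526!) = 117 + 9 = 126.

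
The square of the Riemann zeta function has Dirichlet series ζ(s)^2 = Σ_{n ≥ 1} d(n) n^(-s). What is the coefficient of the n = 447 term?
d(447) = 4

ζ(s)^2 = (Σ 1/m^s)(Σ 1/k^s). The coefficient of 1/n^s in the product is the number of ordered pairs (m, k) with mk = n, which equals d(n). For n = 447, divisors are [1, 3, 149, 447], so d(447) = 4.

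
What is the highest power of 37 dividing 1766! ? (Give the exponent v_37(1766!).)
v_37(1766!) = 48

Legendre's formula: v_p(n!) = Σ_{k ≥ 1} ⌊n / p^k⌋. For p = 37, n = 1766, the terms are:
  ⌊1766/37^1⌋ = ⌊1766/37⌋ = 47
  ⌊1766/37^2⌋ = ⌊1766/1369⌋ = 1
(the next term ⌊1766/37^3⌋ = 0, terminating the sum). Summing: v_37(1766!) = 47 + 1 = 48.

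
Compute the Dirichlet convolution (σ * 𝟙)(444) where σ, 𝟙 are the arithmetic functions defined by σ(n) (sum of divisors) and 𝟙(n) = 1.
(σ * 𝟙)(444) = 2145

Divisors of 444: [1, 2, 3, 4, 6, 12, 37, 74, 111, 148, 222, 444]. For each d | 444:
  d = 1: σ(1) · 𝟙(444/1) = 1 · 1 = 1
  d = 2: σ(2) · 𝟙(444/2) = 3 · 1 = 3
  d = 3: σ(3) · 𝟙(444/3) = 4 · 1 = 4
  d = 4: σ(4) · 𝟙(444/4) = 7 · 1 = 7
  d = 6: σ(6) · 𝟙(444/6) = 12 · 1 = 12
  d = 12: σ(12) · 𝟙(444/12) = 28 · 1 = 28
  d = 37: σ(37) · 𝟙(444/37) = 38 · 1 = 38
  d = 74: σ(74) · 𝟙(444/74) = 114 · 1 = 114
  d = 111: σ(111) · 𝟙(444/111) = 152 · 1 = 152
  d = 148: σ(148) · 𝟙(444/148) = 266 · 1 = 266
  d = 222: σ(222) · 𝟙(444/222) = 456 · 1 = 456
  d = 444: σ(444) · 𝟙(444/444) = 1064 · 1 = 1064
Summing: (σ * 𝟙)(444) = 1 + 3 + 4 + 7 + 12 + 28 + 38 + 114 + 152 + 266 + 456 + 1064 = 2145.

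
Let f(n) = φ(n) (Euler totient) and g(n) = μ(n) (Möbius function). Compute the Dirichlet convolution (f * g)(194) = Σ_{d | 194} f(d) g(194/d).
(φ * μ)(194) = 0

Divisors of 194: [1, 2, 97, 194]. For each d | 194:
  d = 1: φ(1) · μ(194/1) = 1 · 1 = 1
  d = 2: φ(2) · μ(194/2) = 1 · -1 = -1
  d = 97: φ(97) · μ(194/97) = 96 · -1 = -96
  d = 194: φ(194) · μ(194/194) = 96 · 1 = 96
Summing: (φ * μ)(194) = 1 + -1 + -96 + 96 = 0.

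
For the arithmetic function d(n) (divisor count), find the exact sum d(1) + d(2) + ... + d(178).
Σ_{n ≤ 178} d(n) = 951

Compute d(n) for each 1 ≤ n ≤ 178: d(1) = 1, d(2) = 2, d(3) = 2, d(4) = 3, d(5) = 2, d(6) = 4, d(7) = 2, d(8) = 4, d(9) = 3, d(10) = 4, d(11) = 2, d(12) = 6, d(13) = 2, d(14) = 4, d(15) = 4, d(16) = 5, d(17) = 2, d(18) = 6, d(19) = 2, d(20) = 6, d(21) = 4, d(22) = 4, d(23) = 2, d(24) = 8, d(25) = 3, d(26) = 4, d(27) = 4, d(28) = 6, d(29) = 2, d(30) = 8, d(31) = 2, d(32) = 6, d(33) = 4, d(34) = 4, d(35) = 4, d(36) = 9, d(37) = 2, d(38) = 4, d(39) = 4, d(40) = 8, d(41) = 2, d(42) = 8, d(43) = 2, d(44) = 6, d(45) = 6, d(46) = 4, d(47) = 2, d(48) = 10, d(49) = 3, d(50) = 6, d(51) = 4, d(52) = 6, d(53) = 2, d(54) = 8, d(55) = 4, d(56) = 8, d(57) = 4, d(58) = 4, d(59) = 2, d(60) = 12, d(61) = 2, d(62) = 4, d(63) = 6, d(64) = 7, d(65) = 4, d(66) = 8, d(67) = 2, d(68) = 6, d(69) = 4, d(70) = 8, d(71) = 2, d(72) = 12, d(73) = 2, d(74) = 4, d(75) = 6, d(76) = 6, d(77) = 4, d(78) = 8, d(79) = 2, d(80) = 10, d(81) = 5, d(82) = 4, d(83) = 2, d(84) = 12, d(85) = 4, d(86) = 4, d(87) = 4, d(88) = 8, d(89) = 2, d(90) = 12, d(91) = 4, d(92) = 6, d(93) = 4, d(94) = 4, d(95) = 4, d(96) = 12, d(97) = 2, d(98) = 6, d(99) = 6, d(100) = 9, d(101) = 2, d(102) = 8, d(103) = 2, d(104) = 8, d(105) = 8, d(106) = 4, d(107) = 2, d(108) = 12, d(109) = 2, d(110) = 8, d(111) = 4, d(112) = 10, d(113) = 2, d(114) = 8, d(115) = 4, d(116) = 6, d(117) = 6, d(118) = 4, d(119) = 4, d(120) = 16, d(121) = 3, d(122) = 4, d(123) = 4, d(124) = 6, d(125) = 4, d(126) = 12, d(127) = 2, d(128) = 8, d(129) = 4, d(130) = 8, d(131) = 2, d(132) = 12, d(133) = 4, d(134) = 4, d(135) = 8, d(136) = 8, d(137) = 2, d(138) = 8, d(139) = 2, d(140) = 12, d(141) = 4, d(142) = 4, d(143) = 4, d(144) = 15, d(145) = 4, d(146) = 4, d(147) = 6, d(148) = 6, d(149) = 2, d(150) = 12, d(151) = 2, d(152) = 8, d(153) = 6, d(154) = 8, d(155) = 4, d(156) = 12, d(157) = 2, d(158) = 4, d(159) = 4, d(160) = 12, d(161) = 4, d(162) = 10, d(163) = 2, d(164) = 6, d(165) = 8, d(166) = 4, d(167) = 2, d(168) = 16, d(169) = 3, d(170) = 8, d(171) = 6, d(172) = 6, d(173) = 2, d(174) = 8, d(175) = 6, d(176) = 10, d(177) = 4, d(178) = 4. Summing all 178 values: 951. (Dirichlet's divisor formula: Σ_{n ≤ x} d(n) = x ln(x) + (2γ − 1) x + O(√x). For x = 178, the asymptotic estimate is ≈ 949.85.)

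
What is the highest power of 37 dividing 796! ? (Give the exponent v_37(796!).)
v_37(796!) = 21

Legendre's formula: v_p(n!) = Σ_{k ≥ 1} ⌊n / p^k⌋. For p = 37, n = 796, the terms are:
  ⌊796/37^1⌋ = ⌊796/37⌋ = 21
(the next term ⌊796/37^2⌋ = 0, terminating the sum). Summing: v_37(796!) = 21 = 21.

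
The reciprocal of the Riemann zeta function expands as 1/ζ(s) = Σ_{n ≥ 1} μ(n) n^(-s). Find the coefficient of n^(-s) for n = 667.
μ(667) = 1

Factor n = 667 = 23 · 29. μ(n) = 0 if any exponent ≥ 2 (not squarefree); otherwise μ(n) = (−1)^{ω(n)} where ω(n) is the number of distinct prime factors. Applying: μ(667) = 1.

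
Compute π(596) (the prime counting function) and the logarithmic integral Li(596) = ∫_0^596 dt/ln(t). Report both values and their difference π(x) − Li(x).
π(596) = 108;  Li(596) ≈ 117.02;  π(x) − Li(x) ≈ -9.02.

Direct count of primes ≤ 596 gives π(596) = 108. Numerical evaluation of the logarithmic integral gives Li(596) ≈ 117.02. The difference π(x) − Li(x) ≈ -9.02 is typically negative for small/moderate x (Li(x) overestimates), though Littlewood's theorem shows this sign changes infinitely often.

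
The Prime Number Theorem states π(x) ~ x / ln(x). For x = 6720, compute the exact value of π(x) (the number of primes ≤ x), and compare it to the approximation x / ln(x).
π(6720) = 867;  x/ln(x) ≈ 762.52;  relative error ≈ 12.05%.

Directly count primes up to 6720: π(6720) = 867. The PNT approximation gives 6720/ln(6720) ≈ 6720/8.81284 ≈ 762.52. Relative error (π(x) − x/ln(x)) / π(x) ≈ 12.05%; the approximation is known to undercount slightly (Li(x) is a better estimate).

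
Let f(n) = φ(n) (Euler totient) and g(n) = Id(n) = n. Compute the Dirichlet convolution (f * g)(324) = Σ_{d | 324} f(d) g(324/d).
(φ * Id)(324) = 2376

Divisors of 324: [1, 2, 3, 4, 6, 9, 12, 18, 27, 36, 54, 81, 108, 162, 324]. For each d | 324:
  d = 1: φ(1) · Id(324/1) = 1 · 324 = 324
  d = 2: φ(2) · Id(324/2) = 1 · 162 = 162
  d = 3: φ(3) · Id(324/3) = 2 · 108 = 216
  d = 4: φ(4) · Id(324/4) = 2 · 81 = 162
  d = 6: φ(6) · Id(324/6) = 2 · 54 = 108
  d = 9: φ(9) · Id(324/9) = 6 · 36 = 216
  d = 12: φ(12) · Id(324/12) = 4 · 27 = 108
  d = 18: φ(18) · Id(324/18) = 6 · 18 = 108
  d = 27: φ(27) · Id(324/27) = 18 · 12 = 216
  d = 36: φ(36) · Id(324/36) = 12 · 9 = 108
  d = 54: φ(54) · Id(324/54) = 18 · 6 = 108
  d = 81: φ(81) · Id(324/81) = 54 · 4 = 216
  d = 108: φ(108) · Id(324/108) = 36 · 3 = 108
  d = 162: φ(162) · Id(324/162) = 54 · 2 = 108
  d = 324: φ(324) · Id(324/324) = 108 · 1 = 108
Summing: (φ * Id)(324) = 324 + 162 + 216 + 162 + 108 + 216 + 108 + 108 + 216 + 108 + 108 + 216 + 108 + 108 + 108 = 2376.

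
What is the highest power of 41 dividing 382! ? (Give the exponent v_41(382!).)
v_41(382!) = 9

Legendre's formula: v_p(n!) = Σ_{k ≥ 1} ⌊n / p^k⌋. For p = 41, n = 382, the terms are:
  ⌊382/41^1⌋ = ⌊382/41⌋ = 9
(the next term ⌊382/41^2⌋ = 0, terminating the sum). Summing: v_41(382!) = 9 = 9.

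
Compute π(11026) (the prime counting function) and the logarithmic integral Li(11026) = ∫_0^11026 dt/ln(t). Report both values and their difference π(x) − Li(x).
π(11026) = 1336;  Li(11026) ≈ 1356.94;  π(x) − Li(x) ≈ -20.94.

Direct count of primes ≤ 11026 gives π(11026) = 1336. Numerical evaluation of the logarithmic integral gives Li(11026) ≈ 1356.94. The difference π(x) − Li(x) ≈ -20.94 is typically negative for small/moderate x (Li(x) overestimates), though Littlewood's theorem shows this sign changes infinitely often.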